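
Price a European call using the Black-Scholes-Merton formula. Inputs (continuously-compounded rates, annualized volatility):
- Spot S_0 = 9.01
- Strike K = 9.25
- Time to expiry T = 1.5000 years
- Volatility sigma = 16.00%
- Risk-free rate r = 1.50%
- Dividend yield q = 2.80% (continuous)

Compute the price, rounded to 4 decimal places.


d1 = (ln(S/K) + (r - q + 0.5*sigma^2) * T) / (sigma * sqrt(T)) = -0.13568377
d2 = d1 - sigma * sqrt(T) = -0.33164295
exp(-rT) = 0.97775124; exp(-qT) = 0.95886978
C = S_0 * exp(-qT) * N(d1) - K * exp(-rT) * N(d2)
N(d1) = 0.44603564; N(d2) = 0.37007944
C = 9.0100 * 0.95886978 * 0.44603564 - 9.2500 * 0.97775124 * 0.37007944 = 0.5064

Answer: Price = 0.5064


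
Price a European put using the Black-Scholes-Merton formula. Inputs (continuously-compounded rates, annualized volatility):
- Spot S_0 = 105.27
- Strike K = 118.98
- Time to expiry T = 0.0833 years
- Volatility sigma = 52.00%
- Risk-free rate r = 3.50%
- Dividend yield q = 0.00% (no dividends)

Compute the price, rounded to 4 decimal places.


d1 = (ln(S/K) + (r - q + 0.5*sigma^2) * T) / (sigma * sqrt(T)) = -0.72127212
d2 = d1 - sigma * sqrt(T) = -0.87135317
exp(-rT) = 0.99708875; exp(-qT) = 1.00000000
P = K * exp(-rT) * N(-d2) - S_0 * exp(-qT) * N(-d1)
N(-d1) = 0.76462895; N(-d2) = 0.80821933
P = 118.9800 * 0.99708875 * 0.80821933 - 105.2700 * 1.00000000 * 0.76462895 = 15.3895

Answer: Price = 15.3895


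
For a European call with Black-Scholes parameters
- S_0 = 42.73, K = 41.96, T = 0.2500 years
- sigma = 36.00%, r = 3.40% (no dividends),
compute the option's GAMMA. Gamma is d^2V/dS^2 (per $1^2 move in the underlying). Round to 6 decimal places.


Answer: Gamma = 0.050417

Derivation:
d1 = 0.2382470340; d2 = 0.0582470340
phi(d1) = 0.3877791285; exp(-qT) = 1.0000000000; exp(-rT) = 0.9915360229
Gamma = exp(-qT) * phi(d1) / (S * sigma * sqrt(T)) = 1.0000000000 * 0.3877791285 / (42.7300 * 0.3600 * 0.5000000000) = 0.050417


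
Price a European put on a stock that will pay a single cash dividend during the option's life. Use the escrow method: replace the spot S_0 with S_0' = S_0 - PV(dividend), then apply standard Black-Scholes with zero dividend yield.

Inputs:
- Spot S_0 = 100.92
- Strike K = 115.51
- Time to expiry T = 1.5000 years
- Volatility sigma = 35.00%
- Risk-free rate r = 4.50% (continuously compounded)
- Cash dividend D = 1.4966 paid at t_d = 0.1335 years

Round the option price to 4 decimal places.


PV(D) = D * exp(-r * t_d) = 1.4966 * 0.99401051 = 1.48763613
S_0' = S_0 - PV(D) = 100.9200 - 1.48763613 = 99.43236387
d1 = (ln(S_0'/K) + (r + sigma^2/2)*T) / (sigma*sqrt(T)) = 0.02215166
d2 = d1 - sigma*sqrt(T) = -0.40650904
exp(-rT) = 0.93472772
N(-d1) = 0.49116349; N(-d2) = 0.65781569
P = K * exp(-rT) * N(-d2) - S_0' * N(-d1) = 115.5100 * 0.93472772 * 0.65781569 - 99.43236387 * 0.49116349 = 22.1871

Answer: Price = 22.1871


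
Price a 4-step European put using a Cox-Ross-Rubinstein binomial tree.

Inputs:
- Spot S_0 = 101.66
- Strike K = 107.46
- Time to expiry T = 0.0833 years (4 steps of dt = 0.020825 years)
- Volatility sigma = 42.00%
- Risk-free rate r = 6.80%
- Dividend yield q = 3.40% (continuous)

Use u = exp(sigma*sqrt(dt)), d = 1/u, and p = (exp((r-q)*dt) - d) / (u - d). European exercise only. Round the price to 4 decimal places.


Answer: Price = V(0,0) = 8.5014

Derivation:
dt = T/N = 0.020825
u = exp(sigma*sqrt(dt)) = 1.062484; d = 1/u = 0.941191
p = (exp((r-q)*dt) - d) / (u - d) = 0.490692
Discount per step: exp(-r*dt) = 0.998585
Stock lattice S(k, i) with i counting down-moves:
  k=0: S(0,0) = 101.6600
  k=1: S(1,0) = 108.0121; S(1,1) = 95.6814
  k=2: S(2,0) = 114.7612; S(2,1) = 101.6600; S(2,2) = 90.0545
  k=3: S(3,0) = 121.9319; S(3,1) = 108.0121; S(3,2) = 95.6814; S(3,3) = 84.7584
  k=4: S(4,0) = 129.5507; S(4,1) = 114.7612; S(4,2) = 101.6600; S(4,3) = 90.0545; S(4,4) = 79.7738
Terminal payoffs V(N, i) = max(K - S_T, 0):
  V(4,0) = 0.000000; V(4,1) = 0.000000; V(4,2) = 5.800000; V(4,3) = 17.405539; V(4,4) = 27.686186
Backward induction: V(k, i) = exp(-r*dt) * [p * V(k+1, i) + (1-p) * V(k+1, i+1)].
  V(3,0) = exp(-r*dt) * [p*0.000000 + (1-p)*0.000000] = 0.000000
  V(3,1) = exp(-r*dt) * [p*0.000000 + (1-p)*5.800000] = 2.949807
  V(3,2) = exp(-r*dt) * [p*5.800000 + (1-p)*17.405539] = 11.694225
  V(3,3) = exp(-r*dt) * [p*17.405539 + (1-p)*27.686186] = 22.609517
  V(2,0) = exp(-r*dt) * [p*0.000000 + (1-p)*2.949807] = 1.500235
  V(2,1) = exp(-r*dt) * [p*2.949807 + (1-p)*11.694225] = 7.392934
  V(2,2) = exp(-r*dt) * [p*11.694225 + (1-p)*22.609517] = 17.229058
  V(1,0) = exp(-r*dt) * [p*1.500235 + (1-p)*7.392934] = 4.495065
  V(1,1) = exp(-r*dt) * [p*7.392934 + (1-p)*17.229058] = 12.385002
  V(0,0) = exp(-r*dt) * [p*4.495065 + (1-p)*12.385002] = 8.501427


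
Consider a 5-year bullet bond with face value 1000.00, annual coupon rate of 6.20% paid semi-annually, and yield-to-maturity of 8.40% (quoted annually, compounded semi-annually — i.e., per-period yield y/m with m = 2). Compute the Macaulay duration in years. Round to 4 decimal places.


Answer: Macaulay duration = 4.3394 years

Derivation:
Coupon per period c = face * coupon_rate / m = 31.000000
Periods per year m = 2; per-period yield y/m = 0.042000
Number of cashflows N = 10
Cashflows (t years, CF_t, discount factor 1/(1+y/m)^(m*t), PV):
  t = 0.5000: CF_t = 31.000000, DF = 0.959693, PV = 29.750480
  t = 1.0000: CF_t = 31.000000, DF = 0.921010, PV = 28.551324
  t = 1.5000: CF_t = 31.000000, DF = 0.883887, PV = 27.400503
  t = 2.0000: CF_t = 31.000000, DF = 0.848260, PV = 26.296068
  t = 2.5000: CF_t = 31.000000, DF = 0.814069, PV = 25.236150
  t = 3.0000: CF_t = 31.000000, DF = 0.781257, PV = 24.218954
  t = 3.5000: CF_t = 31.000000, DF = 0.749766, PV = 23.242758
  t = 4.0000: CF_t = 31.000000, DF = 0.719545, PV = 22.305910
  t = 4.5000: CF_t = 31.000000, DF = 0.690543, PV = 21.406823
  t = 5.0000: CF_t = 1031.000000, DF = 0.662709, PV = 683.252887
Price P = sum_t PV_t = 911.661858
Macaulay numerator sum_t t * PV_t:
  t * PV_t at t = 0.5000: 14.875240
  t * PV_t at t = 1.0000: 28.551324
  t * PV_t at t = 1.5000: 41.100755
  t * PV_t at t = 2.0000: 52.592136
  t * PV_t at t = 2.5000: 63.090375
  t * PV_t at t = 3.0000: 72.656862
  t * PV_t at t = 3.5000: 81.349653
  t * PV_t at t = 4.0000: 89.223639
  t * PV_t at t = 4.5000: 96.330705
  t * PV_t at t = 5.0000: 3416.264437
Macaulay duration D = (sum_t t * PV_t) / P = 3956.035126 / 911.661858 = 4.339367


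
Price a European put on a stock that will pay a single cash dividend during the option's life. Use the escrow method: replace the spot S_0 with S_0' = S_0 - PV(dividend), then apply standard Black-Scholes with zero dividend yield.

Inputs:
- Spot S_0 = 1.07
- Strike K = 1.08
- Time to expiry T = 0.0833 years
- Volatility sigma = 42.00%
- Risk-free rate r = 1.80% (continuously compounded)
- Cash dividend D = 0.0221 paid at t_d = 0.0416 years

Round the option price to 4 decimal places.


Answer: Price = 0.0680

Derivation:
PV(D) = D * exp(-r * t_d) = 0.0221 * 0.99925148 = 0.02208346
S_0' = S_0 - PV(D) = 1.0700 - 0.02208346 = 1.04791654
d1 = (ln(S_0'/K) + (r + sigma^2/2)*T) / (sigma*sqrt(T)) = -0.17580231
d2 = d1 - sigma*sqrt(T) = -0.29702161
exp(-rT) = 0.99850172
N(-d1) = 0.56977537; N(-d2) = 0.61677500
P = K * exp(-rT) * N(-d2) - S_0' * N(-d1) = 1.0800 * 0.99850172 * 0.61677500 - 1.04791654 * 0.56977537 = 0.0680


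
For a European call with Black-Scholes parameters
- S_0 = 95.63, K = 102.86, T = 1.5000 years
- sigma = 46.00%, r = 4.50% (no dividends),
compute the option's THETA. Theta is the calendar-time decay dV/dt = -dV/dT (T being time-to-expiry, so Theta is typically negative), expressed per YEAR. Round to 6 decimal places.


Answer: Theta = -8.571663

Derivation:
d1 = 0.2721378454; d2 = -0.2912447954
phi(d1) = 0.3844398125; exp(-qT) = 1.0000000000; exp(-rT) = 0.9347277206
Theta = -S*exp(-qT)*phi(d1)*sigma/(2*sqrt(T)) - r*K*exp(-rT)*N(d2) + q*S*exp(-qT)*N(d1)
N(d1) = 0.6072419846; N(d2) = 0.3854320525; sqrt(T) = 1.2247448714
Term 1 = -95.6300 * 1.0000000000 * 0.3844398125 * 0.4600 / (2 * 1.2247448714) = -6.9040625761
Term 2 = -0.0450 * 102.8600 * 0.9347277206 * 0.3854320525 = -1.6676003743
Term 3 = 0 (no dividend yield, q = 0)
Theta = -6.9040625761 + (-1.6676003743) + (0.0000000000) = -8.571663


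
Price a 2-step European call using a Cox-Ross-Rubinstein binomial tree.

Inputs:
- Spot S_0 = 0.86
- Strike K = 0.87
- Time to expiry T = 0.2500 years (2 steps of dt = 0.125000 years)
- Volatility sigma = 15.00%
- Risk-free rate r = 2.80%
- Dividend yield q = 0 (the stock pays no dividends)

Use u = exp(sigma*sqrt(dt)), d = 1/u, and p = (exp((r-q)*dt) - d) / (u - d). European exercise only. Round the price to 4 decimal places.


Answer: Price = V(0,0) = 0.0231

Derivation:
dt = T/N = 0.125000
u = exp(sigma*sqrt(dt)) = 1.054464; d = 1/u = 0.948349
p = (exp((r-q)*dt) - d) / (u - d) = 0.519785
Discount per step: exp(-r*dt) = 0.996506
Stock lattice S(k, i) with i counting down-moves:
  k=0: S(0,0) = 0.8600
  k=1: S(1,0) = 0.9068; S(1,1) = 0.8156
  k=2: S(2,0) = 0.9562; S(2,1) = 0.8600; S(2,2) = 0.7735
Terminal payoffs V(N, i) = max(S_T - K, 0):
  V(2,0) = 0.086230; V(2,1) = 0.000000; V(2,2) = 0.000000
Backward induction: V(k, i) = exp(-r*dt) * [p * V(k+1, i) + (1-p) * V(k+1, i+1)].
  V(1,0) = exp(-r*dt) * [p*0.086230 + (1-p)*0.000000] = 0.044664
  V(1,1) = exp(-r*dt) * [p*0.000000 + (1-p)*0.000000] = 0.000000
  V(0,0) = exp(-r*dt) * [p*0.044664 + (1-p)*0.000000] = 0.023135


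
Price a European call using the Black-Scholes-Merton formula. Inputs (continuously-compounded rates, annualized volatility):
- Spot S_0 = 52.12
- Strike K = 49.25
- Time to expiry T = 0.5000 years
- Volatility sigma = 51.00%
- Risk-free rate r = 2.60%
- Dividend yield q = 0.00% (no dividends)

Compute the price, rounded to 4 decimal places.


Answer: Price = 9.0926

Derivation:
d1 = (ln(S/K) + (r - q + 0.5*sigma^2) * T) / (sigma * sqrt(T)) = 0.37342000
d2 = d1 - sigma * sqrt(T) = 0.01279554
exp(-rT) = 0.98708414; exp(-qT) = 1.00000000
C = S_0 * exp(-qT) * N(d1) - K * exp(-rT) * N(d2)
N(d1) = 0.64558206; N(d2) = 0.50510454
C = 52.1200 * 1.00000000 * 0.64558206 - 49.2500 * 0.98708414 * 0.50510454 = 9.0926


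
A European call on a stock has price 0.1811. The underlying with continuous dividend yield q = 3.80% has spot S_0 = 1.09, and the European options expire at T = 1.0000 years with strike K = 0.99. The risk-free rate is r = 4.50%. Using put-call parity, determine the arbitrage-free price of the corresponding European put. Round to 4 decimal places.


Answer: Put price = 0.0782

Derivation:
Put-call parity: C - P = S_0 * exp(-qT) - K * exp(-rT).
S_0 * exp(-qT) = 1.0900 * 0.96271294 = 1.04935711
K * exp(-rT) = 0.9900 * 0.95599748 = 0.94643751
P = C - S*exp(-qT) + K*exp(-rT)
P = 0.1811 - 1.04935711 + 0.94643751 = 0.0782


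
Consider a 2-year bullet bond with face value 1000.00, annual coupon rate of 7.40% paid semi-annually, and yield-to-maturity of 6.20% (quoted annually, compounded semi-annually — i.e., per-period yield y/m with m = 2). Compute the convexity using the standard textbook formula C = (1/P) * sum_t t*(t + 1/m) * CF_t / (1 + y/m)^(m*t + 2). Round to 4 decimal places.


Coupon per period c = face * coupon_rate / m = 37.000000
Periods per year m = 2; per-period yield y/m = 0.031000
Number of cashflows N = 4
Cashflows (t years, CF_t, discount factor 1/(1+y/m)^(m*t), PV):
  t = 0.5000: CF_t = 37.000000, DF = 0.969932, PV = 35.887488
  t = 1.0000: CF_t = 37.000000, DF = 0.940768, PV = 34.808427
  t = 1.5000: CF_t = 37.000000, DF = 0.912481, PV = 33.761811
  t = 2.0000: CF_t = 1037.000000, DF = 0.885045, PV = 917.791635
Price P = sum_t PV_t = 1022.249360
Convexity numerator sum_t t*(t + 1/m) * CF_t / (1+y/m)^(m*t + 2):
  t = 0.5000: term = 16.880905
  t = 1.0000: term = 49.119996
  t = 1.5000: term = 95.286122
  t = 2.0000: term = 4317.146327
Convexity = (1/P) * sum = 4478.433350 / 1022.249360 = 4.380960

Answer: Convexity = 4.3810


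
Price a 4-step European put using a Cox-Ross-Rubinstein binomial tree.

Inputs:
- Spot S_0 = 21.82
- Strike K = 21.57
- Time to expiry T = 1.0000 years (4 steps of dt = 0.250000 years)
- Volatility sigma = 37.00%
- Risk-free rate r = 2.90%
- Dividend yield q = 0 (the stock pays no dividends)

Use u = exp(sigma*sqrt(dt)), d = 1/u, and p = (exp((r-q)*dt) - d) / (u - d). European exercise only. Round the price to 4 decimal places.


Answer: Price = V(0,0) = 2.5787

Derivation:
dt = T/N = 0.250000
u = exp(sigma*sqrt(dt)) = 1.203218; d = 1/u = 0.831104
p = (exp((r-q)*dt) - d) / (u - d) = 0.473436
Discount per step: exp(-r*dt) = 0.992776
Stock lattice S(k, i) with i counting down-moves:
  k=0: S(0,0) = 21.8200
  k=1: S(1,0) = 26.2542; S(1,1) = 18.1347
  k=2: S(2,0) = 31.5896; S(2,1) = 21.8200; S(2,2) = 15.0718
  k=3: S(3,0) = 38.0092; S(3,1) = 26.2542; S(3,2) = 18.1347; S(3,3) = 12.5263
  k=4: S(4,0) = 45.7333; S(4,1) = 31.5896; S(4,2) = 21.8200; S(4,3) = 15.0718; S(4,4) = 10.4106
Terminal payoffs V(N, i) = max(K - S_T, 0):
  V(4,0) = 0.000000; V(4,1) = 0.000000; V(4,2) = 0.000000; V(4,3) = 6.498177; V(4,4) = 11.159374
Backward induction: V(k, i) = exp(-r*dt) * [p * V(k+1, i) + (1-p) * V(k+1, i+1)].
  V(3,0) = exp(-r*dt) * [p*0.000000 + (1-p)*0.000000] = 0.000000
  V(3,1) = exp(-r*dt) * [p*0.000000 + (1-p)*0.000000] = 0.000000
  V(3,2) = exp(-r*dt) * [p*0.000000 + (1-p)*6.498177] = 3.396991
  V(3,3) = exp(-r*dt) * [p*6.498177 + (1-p)*11.159374] = 8.887926
  V(2,0) = exp(-r*dt) * [p*0.000000 + (1-p)*0.000000] = 0.000000
  V(2,1) = exp(-r*dt) * [p*0.000000 + (1-p)*3.396991] = 1.775814
  V(2,2) = exp(-r*dt) * [p*3.396991 + (1-p)*8.887926] = 6.242897
  V(1,0) = exp(-r*dt) * [p*0.000000 + (1-p)*1.775814] = 0.928326
  V(1,1) = exp(-r*dt) * [p*1.775814 + (1-p)*6.242897] = 4.098201
  V(0,0) = exp(-r*dt) * [p*0.928326 + (1-p)*4.098201] = 2.578706


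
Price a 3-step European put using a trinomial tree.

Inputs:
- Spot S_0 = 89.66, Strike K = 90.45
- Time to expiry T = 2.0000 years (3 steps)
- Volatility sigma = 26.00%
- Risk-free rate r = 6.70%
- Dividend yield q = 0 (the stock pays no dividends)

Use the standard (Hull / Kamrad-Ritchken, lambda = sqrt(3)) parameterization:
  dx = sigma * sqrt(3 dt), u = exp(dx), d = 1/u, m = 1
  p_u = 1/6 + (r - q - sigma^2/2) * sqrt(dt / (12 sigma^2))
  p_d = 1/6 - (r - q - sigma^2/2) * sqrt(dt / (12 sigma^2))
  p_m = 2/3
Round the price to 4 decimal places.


dt = T/N = 0.666667; dx = sigma*sqrt(3*dt) = 0.367696
u = exp(dx) = 1.444402; d = 1/u = 0.692328
p_u = 0.196764, p_m = 0.666667, p_d = 0.136569
Discount per step: exp(-r*dt) = 0.956316
Stock lattice S(k, j) with j the centered position index:
  k=0: S(0,+0) = 89.6600
  k=1: S(1,-1) = 62.0741; S(1,+0) = 89.6600; S(1,+1) = 129.5051
  k=2: S(2,-2) = 42.9757; S(2,-1) = 62.0741; S(2,+0) = 89.6600; S(2,+1) = 129.5051; S(2,+2) = 187.0575
  k=3: S(3,-3) = 29.7532; S(3,-2) = 42.9757; S(3,-1) = 62.0741; S(3,+0) = 89.6600; S(3,+1) = 129.5051; S(3,+2) = 187.0575; S(3,+3) = 270.1862
Terminal payoffs V(N, j) = max(K - S_T, 0):
  V(3,-3) = 60.696756; V(3,-2) = 47.474350; V(3,-1) = 28.375876; V(3,+0) = 0.790000; V(3,+1) = 0.000000; V(3,+2) = 0.000000; V(3,+3) = 0.000000
Backward induction: V(k, j) = exp(-r*dt) * [p_u * V(k+1, j+1) + p_m * V(k+1, j) + p_d * V(k+1, j-1)]
  V(2,-2) = exp(-r*dt) * [p_u*28.375876 + p_m*47.474350 + p_d*60.696756] = 43.533648
  V(2,-1) = exp(-r*dt) * [p_u*0.790000 + p_m*28.375876 + p_d*47.474350] = 24.439840
  V(2,+0) = exp(-r*dt) * [p_u*0.000000 + p_m*0.790000 + p_d*28.375876] = 4.209647
  V(2,+1) = exp(-r*dt) * [p_u*0.000000 + p_m*0.000000 + p_d*0.790000] = 0.103177
  V(2,+2) = exp(-r*dt) * [p_u*0.000000 + p_m*0.000000 + p_d*0.000000] = 0.000000
  V(1,-1) = exp(-r*dt) * [p_u*4.209647 + p_m*24.439840 + p_d*43.533648] = 22.059244
  V(1,+0) = exp(-r*dt) * [p_u*0.103177 + p_m*4.209647 + p_d*24.439840] = 5.895177
  V(1,+1) = exp(-r*dt) * [p_u*0.000000 + p_m*0.103177 + p_d*4.209647] = 0.615574
  V(0,+0) = exp(-r*dt) * [p_u*0.615574 + p_m*5.895177 + p_d*22.059244] = 6.755280

Answer: Price = V(0,0) = 6.7553


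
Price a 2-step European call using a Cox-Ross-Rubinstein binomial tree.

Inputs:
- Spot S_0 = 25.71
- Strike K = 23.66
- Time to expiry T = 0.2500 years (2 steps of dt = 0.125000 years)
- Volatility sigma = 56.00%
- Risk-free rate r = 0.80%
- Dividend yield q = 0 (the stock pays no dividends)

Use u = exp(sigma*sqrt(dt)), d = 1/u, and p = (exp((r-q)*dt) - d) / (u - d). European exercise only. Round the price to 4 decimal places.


Answer: Price = V(0,0) = 3.9942

Derivation:
dt = T/N = 0.125000
u = exp(sigma*sqrt(dt)) = 1.218950; d = 1/u = 0.820378
p = (exp((r-q)*dt) - d) / (u - d) = 0.453174
Discount per step: exp(-r*dt) = 0.999000
Stock lattice S(k, i) with i counting down-moves:
  k=0: S(0,0) = 25.7100
  k=1: S(1,0) = 31.3392; S(1,1) = 21.0919
  k=2: S(2,0) = 38.2009; S(2,1) = 25.7100; S(2,2) = 17.3034
Terminal payoffs V(N, i) = max(S_T - K, 0):
  V(2,0) = 14.540928; V(2,1) = 2.050000; V(2,2) = 0.000000
Backward induction: V(k, i) = exp(-r*dt) * [p * V(k+1, i) + (1-p) * V(k+1, i+1)].
  V(1,0) = exp(-r*dt) * [p*14.540928 + (1-p)*2.050000] = 7.702855
  V(1,1) = exp(-r*dt) * [p*2.050000 + (1-p)*0.000000] = 0.928078
  V(0,0) = exp(-r*dt) * [p*7.702855 + (1-p)*0.928078] = 3.994233


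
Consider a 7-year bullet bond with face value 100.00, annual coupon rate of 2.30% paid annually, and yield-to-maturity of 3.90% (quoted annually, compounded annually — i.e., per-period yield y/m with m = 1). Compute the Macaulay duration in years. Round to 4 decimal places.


Coupon per period c = face * coupon_rate / m = 2.300000
Periods per year m = 1; per-period yield y/m = 0.039000
Number of cashflows N = 7
Cashflows (t years, CF_t, discount factor 1/(1+y/m)^(m*t), PV):
  t = 1.0000: CF_t = 2.300000, DF = 0.962464, PV = 2.213667
  t = 2.0000: CF_t = 2.300000, DF = 0.926337, PV = 2.130575
  t = 3.0000: CF_t = 2.300000, DF = 0.891566, PV = 2.050601
  t = 4.0000: CF_t = 2.300000, DF = 0.858100, PV = 1.973630
  t = 5.0000: CF_t = 2.300000, DF = 0.825890, PV = 1.899547
  t = 6.0000: CF_t = 2.300000, DF = 0.794889, PV = 1.828246
  t = 7.0000: CF_t = 102.300000, DF = 0.765052, PV = 78.264858
Price P = sum_t PV_t = 90.361123
Macaulay numerator sum_t t * PV_t:
  t * PV_t at t = 1.0000: 2.213667
  t * PV_t at t = 2.0000: 4.261149
  t * PV_t at t = 3.0000: 6.151803
  t * PV_t at t = 4.0000: 7.894518
  t * PV_t at t = 5.0000: 9.497736
  t * PV_t at t = 6.0000: 10.969474
  t * PV_t at t = 7.0000: 547.854005
Macaulay duration D = (sum_t t * PV_t) / P = 588.842353 / 90.361123 = 6.516545

Answer: Macaulay duration = 6.5165 years


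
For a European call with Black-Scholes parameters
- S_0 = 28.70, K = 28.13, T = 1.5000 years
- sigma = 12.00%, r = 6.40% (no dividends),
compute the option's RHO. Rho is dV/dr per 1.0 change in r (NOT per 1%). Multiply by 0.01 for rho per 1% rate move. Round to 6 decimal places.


Answer: Rho = 29.250419

Derivation:
d1 = 0.8631763727; d2 = 0.7162069881
phi(d1) = 0.2748649870; exp(-qT) = 1.0000000000; exp(-rT) = 0.9084640161
N(d2) = 0.7630682256
Rho = K*T*exp(-rT)*N(d2) = 28.1300 * 1.5000 * 0.9084640161 * 0.7630682256 = 29.250419


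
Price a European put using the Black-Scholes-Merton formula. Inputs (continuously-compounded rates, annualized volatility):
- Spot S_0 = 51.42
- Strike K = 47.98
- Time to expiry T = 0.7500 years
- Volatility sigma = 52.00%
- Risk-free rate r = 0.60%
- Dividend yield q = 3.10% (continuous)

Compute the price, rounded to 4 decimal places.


d1 = (ln(S/K) + (r - q + 0.5*sigma^2) * T) / (sigma * sqrt(T)) = 0.33729012
d2 = d1 - sigma * sqrt(T) = -0.11304309
exp(-rT) = 0.99551011; exp(-qT) = 0.97701820
P = K * exp(-rT) * N(-d2) - S_0 * exp(-qT) * N(-d1)
N(-d1) = 0.36794910; N(-d2) = 0.54500180
P = 47.9800 * 0.99551011 * 0.54500180 - 51.4200 * 0.97701820 * 0.36794910 = 7.5467

Answer: Price = 7.5467


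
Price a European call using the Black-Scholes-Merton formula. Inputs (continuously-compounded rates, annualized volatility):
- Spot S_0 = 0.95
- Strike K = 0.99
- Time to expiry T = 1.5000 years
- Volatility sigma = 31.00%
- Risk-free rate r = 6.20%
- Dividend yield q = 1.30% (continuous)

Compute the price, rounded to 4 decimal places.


Answer: Price = 0.1533

Derivation:
d1 = (ln(S/K) + (r - q + 0.5*sigma^2) * T) / (sigma * sqrt(T)) = 0.27479598
d2 = d1 - sigma * sqrt(T) = -0.10487493
exp(-rT) = 0.91119350; exp(-qT) = 0.98068890
C = S_0 * exp(-qT) * N(d1) - K * exp(-rT) * N(d2)
N(d1) = 0.60826351; N(d2) = 0.45823753
C = 0.9500 * 0.98068890 * 0.60826351 - 0.9900 * 0.91119350 * 0.45823753 = 0.1533


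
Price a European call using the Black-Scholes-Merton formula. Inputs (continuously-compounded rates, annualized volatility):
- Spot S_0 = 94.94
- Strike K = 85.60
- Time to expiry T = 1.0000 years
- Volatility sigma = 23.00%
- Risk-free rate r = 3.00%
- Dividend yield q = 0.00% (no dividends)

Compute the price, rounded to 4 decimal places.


d1 = (ln(S/K) + (r - q + 0.5*sigma^2) * T) / (sigma * sqrt(T)) = 0.69569491
d2 = d1 - sigma * sqrt(T) = 0.46569491
exp(-rT) = 0.97044553; exp(-qT) = 1.00000000
C = S_0 * exp(-qT) * N(d1) - K * exp(-rT) * N(d2)
N(d1) = 0.75669004; N(d2) = 0.67928305
C = 94.9400 * 1.00000000 * 0.75669004 - 85.6000 * 0.97044553 * 0.67928305 = 15.4120

Answer: Price = 15.4120


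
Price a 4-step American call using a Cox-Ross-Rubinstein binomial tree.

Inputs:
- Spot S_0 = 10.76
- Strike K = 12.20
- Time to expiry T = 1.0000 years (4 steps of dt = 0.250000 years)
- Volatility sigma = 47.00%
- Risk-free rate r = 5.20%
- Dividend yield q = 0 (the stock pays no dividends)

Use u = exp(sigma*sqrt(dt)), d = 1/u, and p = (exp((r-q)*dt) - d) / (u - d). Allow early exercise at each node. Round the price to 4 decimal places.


Answer: Price = V(0,0) = 1.7493

Derivation:
dt = T/N = 0.250000
u = exp(sigma*sqrt(dt)) = 1.264909; d = 1/u = 0.790571
p = (exp((r-q)*dt) - d) / (u - d) = 0.469104
Discount per step: exp(-r*dt) = 0.987084
Stock lattice S(k, i) with i counting down-moves:
  k=0: S(0,0) = 10.7600
  k=1: S(1,0) = 13.6104; S(1,1) = 8.5065
  k=2: S(2,0) = 17.2159; S(2,1) = 10.7600; S(2,2) = 6.7250
  k=3: S(3,0) = 21.7766; S(3,1) = 13.6104; S(3,2) = 8.5065; S(3,3) = 5.3166
  k=4: S(4,0) = 27.5454; S(4,1) = 17.2159; S(4,2) = 10.7600; S(4,3) = 6.7250; S(4,4) = 4.2032
Terminal payoffs V(N, i) = max(S_T - K, 0):
  V(4,0) = 15.345400; V(4,1) = 5.015938; V(4,2) = 0.000000; V(4,3) = 0.000000; V(4,4) = 0.000000
Backward induction: V(k, i) = exp(-r*dt) * [p * V(k+1, i) + (1-p) * V(k+1, i+1)]; then take max(V_cont, immediate exercise) for American.
  V(3,0) = exp(-r*dt) * [p*15.345400 + (1-p)*5.015938] = 9.734164; exercise = 9.576590; V(3,0) = max -> 9.734164
  V(3,1) = exp(-r*dt) * [p*5.015938 + (1-p)*0.000000] = 2.322607; exercise = 1.410418; V(3,1) = max -> 2.322607
  V(3,2) = exp(-r*dt) * [p*0.000000 + (1-p)*0.000000] = 0.000000; exercise = 0.000000; V(3,2) = max -> 0.000000
  V(3,3) = exp(-r*dt) * [p*0.000000 + (1-p)*0.000000] = 0.000000; exercise = 0.000000; V(3,3) = max -> 0.000000
  V(2,0) = exp(-r*dt) * [p*9.734164 + (1-p)*2.322607] = 5.724497; exercise = 5.015938; V(2,0) = max -> 5.724497
  V(2,1) = exp(-r*dt) * [p*2.322607 + (1-p)*0.000000] = 1.075473; exercise = 0.000000; V(2,1) = max -> 1.075473
  V(2,2) = exp(-r*dt) * [p*0.000000 + (1-p)*0.000000] = 0.000000; exercise = 0.000000; V(2,2) = max -> 0.000000
  V(1,0) = exp(-r*dt) * [p*5.724497 + (1-p)*1.075473] = 3.214292; exercise = 1.410418; V(1,0) = max -> 3.214292
  V(1,1) = exp(-r*dt) * [p*1.075473 + (1-p)*0.000000] = 0.497993; exercise = 0.000000; V(1,1) = max -> 0.497993
  V(0,0) = exp(-r*dt) * [p*3.214292 + (1-p)*0.497993] = 1.749331; exercise = 0.000000; V(0,0) = max -> 1.749331


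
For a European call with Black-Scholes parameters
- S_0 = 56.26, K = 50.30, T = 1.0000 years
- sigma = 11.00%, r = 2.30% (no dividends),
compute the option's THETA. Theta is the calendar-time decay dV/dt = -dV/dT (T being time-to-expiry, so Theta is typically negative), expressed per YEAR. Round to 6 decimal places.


d1 = 1.2820793269; d2 = 1.1720793269
phi(d1) = 0.1753796488; exp(-qT) = 1.0000000000; exp(-rT) = 0.9772624838
Theta = -S*exp(-qT)*phi(d1)*sigma/(2*sqrt(T)) - r*K*exp(-rT)*N(d2) + q*S*exp(-qT)*N(d1)
N(d1) = 0.9000925899; N(d2) = 0.8794173955; sqrt(T) = 1.0000000000
Term 1 = -56.2600 * 1.0000000000 * 0.1753796488 * 0.1100 / (2 * 1.0000000000) = -0.5426772473
Term 2 = -0.0230 * 50.3000 * 0.9772624838 * 0.8794173955 = -0.9942648817
Term 3 = 0 (no dividend yield, q = 0)
Theta = -0.5426772473 + (-0.9942648817) + (0.0000000000) = -1.536942

Answer: Theta = -1.536942


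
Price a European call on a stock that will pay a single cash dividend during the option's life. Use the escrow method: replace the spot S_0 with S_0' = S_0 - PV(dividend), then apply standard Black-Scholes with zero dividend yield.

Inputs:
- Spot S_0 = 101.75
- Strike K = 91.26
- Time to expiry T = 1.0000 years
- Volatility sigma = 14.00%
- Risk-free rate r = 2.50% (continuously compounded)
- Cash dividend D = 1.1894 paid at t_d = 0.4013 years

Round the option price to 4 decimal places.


Answer: Price = 12.9620

Derivation:
PV(D) = D * exp(-r * t_d) = 1.1894 * 0.99001766 = 1.17752700
S_0' = S_0 - PV(D) = 101.7500 - 1.17752700 = 100.57247300
d1 = (ln(S_0'/K) + (r + sigma^2/2)*T) / (sigma*sqrt(T)) = 0.94261440
d2 = d1 - sigma*sqrt(T) = 0.80261440
exp(-rT) = 0.97530991
N(d1) = 0.82706092; N(d2) = 0.78890118
C = S_0' * N(d1) - K * exp(-rT) * N(d2) = 100.57247300 * 0.82706092 - 91.2600 * 0.97530991 * 0.78890118 = 12.9620


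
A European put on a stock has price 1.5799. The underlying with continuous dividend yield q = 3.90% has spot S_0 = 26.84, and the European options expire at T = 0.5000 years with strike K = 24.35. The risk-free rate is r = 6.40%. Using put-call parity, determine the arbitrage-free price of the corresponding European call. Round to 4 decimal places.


Put-call parity: C - P = S_0 * exp(-qT) - K * exp(-rT).
S_0 * exp(-qT) = 26.8400 * 0.98068890 = 26.32168995
K * exp(-rT) = 24.3500 * 0.96850658 = 23.58313527
C = P + S*exp(-qT) - K*exp(-rT)
C = 1.5799 + 26.32168995 - 23.58313527 = 4.3185

Answer: Call price = 4.3185


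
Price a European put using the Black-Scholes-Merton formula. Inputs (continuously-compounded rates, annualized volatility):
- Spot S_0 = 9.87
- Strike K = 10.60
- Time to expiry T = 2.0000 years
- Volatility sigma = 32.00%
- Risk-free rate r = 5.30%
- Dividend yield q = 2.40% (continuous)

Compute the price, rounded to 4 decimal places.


Answer: Price = 1.7593

Derivation:
d1 = (ln(S/K) + (r - q + 0.5*sigma^2) * T) / (sigma * sqrt(T)) = 0.19676539
d2 = d1 - sigma * sqrt(T) = -0.25578295
exp(-rT) = 0.89942465; exp(-qT) = 0.95313379
P = K * exp(-rT) * N(-d2) - S_0 * exp(-qT) * N(-d1)
N(-d1) = 0.42200557; N(-d2) = 0.60094078
P = 10.6000 * 0.89942465 * 0.60094078 - 9.8700 * 0.95313379 * 0.42200557 = 1.7593


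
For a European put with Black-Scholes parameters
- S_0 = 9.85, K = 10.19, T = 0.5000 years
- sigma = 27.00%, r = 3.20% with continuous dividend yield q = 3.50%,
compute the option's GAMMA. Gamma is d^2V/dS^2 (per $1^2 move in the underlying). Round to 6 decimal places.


Answer: Gamma = 0.207616

Derivation:
d1 = -0.0901450735; d2 = -0.2810639044
phi(d1) = 0.3973246396; exp(-qT) = 0.9826522357; exp(-rT) = 0.9841273201
Gamma = exp(-qT) * phi(d1) / (S * sigma * sqrt(T)) = 0.9826522357 * 0.3973246396 / (9.8500 * 0.2700 * 0.7071067812) = 0.207616


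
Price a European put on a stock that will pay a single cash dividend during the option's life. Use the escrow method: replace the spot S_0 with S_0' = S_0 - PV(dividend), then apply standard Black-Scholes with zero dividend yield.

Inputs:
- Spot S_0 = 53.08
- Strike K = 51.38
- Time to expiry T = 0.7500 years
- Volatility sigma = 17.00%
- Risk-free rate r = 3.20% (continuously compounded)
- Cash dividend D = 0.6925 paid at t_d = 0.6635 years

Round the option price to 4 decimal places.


Answer: Price = 2.0203

Derivation:
PV(D) = D * exp(-r * t_d) = 0.6925 * 0.97899181 = 0.67795183
S_0' = S_0 - PV(D) = 53.0800 - 0.67795183 = 52.40204817
d1 = (ln(S_0'/K) + (r + sigma^2/2)*T) / (sigma*sqrt(T)) = 0.37041561
d2 = d1 - sigma*sqrt(T) = 0.22319129
exp(-rT) = 0.97628571
N(-d1) = 0.35553642; N(-d2) = 0.41169331
P = K * exp(-rT) * N(-d2) - S_0' * N(-d1) = 51.3800 * 0.97628571 * 0.41169331 - 52.40204817 * 0.35553642 = 2.0203


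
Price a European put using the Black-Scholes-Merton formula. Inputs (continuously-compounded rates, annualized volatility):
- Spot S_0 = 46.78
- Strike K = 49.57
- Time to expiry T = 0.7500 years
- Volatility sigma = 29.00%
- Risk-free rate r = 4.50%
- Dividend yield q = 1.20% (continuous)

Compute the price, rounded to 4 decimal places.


d1 = (ln(S/K) + (r - q + 0.5*sigma^2) * T) / (sigma * sqrt(T)) = -0.00654019
d2 = d1 - sigma * sqrt(T) = -0.25768755
exp(-rT) = 0.96681318; exp(-qT) = 0.99104038
P = K * exp(-rT) * N(-d2) - S_0 * exp(-qT) * N(-d1)
N(-d1) = 0.50260914; N(-d2) = 0.60167597
P = 49.5700 * 0.96681318 * 0.60167597 - 46.7800 * 0.99104038 * 0.50260914 = 5.5339

Answer: Price = 5.5339


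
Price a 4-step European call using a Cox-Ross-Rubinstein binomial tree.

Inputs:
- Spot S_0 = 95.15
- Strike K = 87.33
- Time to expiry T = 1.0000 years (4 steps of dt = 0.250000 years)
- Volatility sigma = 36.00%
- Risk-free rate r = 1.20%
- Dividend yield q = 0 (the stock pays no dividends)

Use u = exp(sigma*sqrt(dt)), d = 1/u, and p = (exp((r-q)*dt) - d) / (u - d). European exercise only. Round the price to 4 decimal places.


Answer: Price = V(0,0) = 18.1480

Derivation:
dt = T/N = 0.250000
u = exp(sigma*sqrt(dt)) = 1.197217; d = 1/u = 0.835270
p = (exp((r-q)*dt) - d) / (u - d) = 0.463422
Discount per step: exp(-r*dt) = 0.997004
Stock lattice S(k, i) with i counting down-moves:
  k=0: S(0,0) = 95.1500
  k=1: S(1,0) = 113.9152; S(1,1) = 79.4760
  k=2: S(2,0) = 136.3813; S(2,1) = 95.1500; S(2,2) = 66.3839
  k=3: S(3,0) = 163.2781; S(3,1) = 113.9152; S(3,2) = 79.4760; S(3,3) = 55.4485
  k=4: S(4,0) = 195.4793; S(4,1) = 136.3813; S(4,2) = 95.1500; S(4,3) = 66.3839; S(4,4) = 46.3145
Terminal payoffs V(N, i) = max(S_T - K, 0):
  V(4,0) = 108.149320; V(4,1) = 49.051294; V(4,2) = 7.820000; V(4,3) = 0.000000; V(4,4) = 0.000000
Backward induction: V(k, i) = exp(-r*dt) * [p * V(k+1, i) + (1-p) * V(k+1, i+1)].
  V(3,0) = exp(-r*dt) * [p*108.149320 + (1-p)*49.051294] = 76.209650
  V(3,1) = exp(-r*dt) * [p*49.051294 + (1-p)*7.820000] = 26.846830
  V(3,2) = exp(-r*dt) * [p*7.820000 + (1-p)*0.000000] = 3.613105
  V(3,3) = exp(-r*dt) * [p*0.000000 + (1-p)*0.000000] = 0.000000
  V(2,0) = exp(-r*dt) * [p*76.209650 + (1-p)*26.846830] = 49.573705
  V(2,1) = exp(-r*dt) * [p*26.846830 + (1-p)*3.613105] = 14.337050
  V(2,2) = exp(-r*dt) * [p*3.613105 + (1-p)*0.000000] = 1.669377
  V(1,0) = exp(-r*dt) * [p*49.573705 + (1-p)*14.337050] = 30.574631
  V(1,1) = exp(-r*dt) * [p*14.337050 + (1-p)*1.669377] = 7.517270
  V(0,0) = exp(-r*dt) * [p*30.574631 + (1-p)*7.517270] = 18.148034


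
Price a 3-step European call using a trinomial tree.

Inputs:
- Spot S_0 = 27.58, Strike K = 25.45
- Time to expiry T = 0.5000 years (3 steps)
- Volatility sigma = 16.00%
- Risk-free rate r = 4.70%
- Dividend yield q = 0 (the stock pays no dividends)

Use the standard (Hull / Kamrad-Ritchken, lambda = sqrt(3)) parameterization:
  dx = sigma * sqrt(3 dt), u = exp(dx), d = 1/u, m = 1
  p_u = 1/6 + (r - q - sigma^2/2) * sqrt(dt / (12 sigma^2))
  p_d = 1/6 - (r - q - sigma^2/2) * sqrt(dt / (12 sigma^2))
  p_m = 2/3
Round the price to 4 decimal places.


dt = T/N = 0.166667; dx = sigma*sqrt(3*dt) = 0.113137
u = exp(dx) = 1.119785; d = 1/u = 0.893028
p_u = 0.191857, p_m = 0.666667, p_d = 0.141476
Discount per step: exp(-r*dt) = 0.992197
Stock lattice S(k, j) with j the centered position index:
  k=0: S(0,+0) = 27.5800
  k=1: S(1,-1) = 24.6297; S(1,+0) = 27.5800; S(1,+1) = 30.8837
  k=2: S(2,-2) = 21.9950; S(2,-1) = 24.6297; S(2,+0) = 27.5800; S(2,+1) = 30.8837; S(2,+2) = 34.5831
  k=3: S(3,-3) = 19.6422; S(3,-2) = 21.9950; S(3,-1) = 24.6297; S(3,+0) = 27.5800; S(3,+1) = 30.8837; S(3,+2) = 34.5831; S(3,+3) = 38.7256
Terminal payoffs V(N, j) = max(S_T - K, 0):
  V(3,-3) = 0.000000; V(3,-2) = 0.000000; V(3,-1) = 0.000000; V(3,+0) = 2.130000; V(3,+1) = 5.433682; V(3,+2) = 9.133097; V(3,+3) = 13.275648
Backward induction: V(k, j) = exp(-r*dt) * [p_u * V(k+1, j+1) + p_m * V(k+1, j) + p_d * V(k+1, j-1)]
  V(2,-2) = exp(-r*dt) * [p_u*0.000000 + p_m*0.000000 + p_d*0.000000] = 0.000000
  V(2,-1) = exp(-r*dt) * [p_u*2.130000 + p_m*0.000000 + p_d*0.000000] = 0.405468
  V(2,+0) = exp(-r*dt) * [p_u*5.433682 + p_m*2.130000 + p_d*0.000000] = 2.443278
  V(2,+1) = exp(-r*dt) * [p_u*9.133097 + p_m*5.433682 + p_d*2.130000] = 5.631762
  V(2,+2) = exp(-r*dt) * [p_u*13.275648 + p_m*9.133097 + p_d*5.433682] = 9.331117
  V(1,-1) = exp(-r*dt) * [p_u*2.443278 + p_m*0.405468 + p_d*0.000000] = 0.733306
  V(1,+0) = exp(-r*dt) * [p_u*5.631762 + p_m*2.443278 + p_d*0.405468] = 2.745123
  V(1,+1) = exp(-r*dt) * [p_u*9.331117 + p_m*5.631762 + p_d*2.443278] = 5.844455
  V(0,+0) = exp(-r*dt) * [p_u*5.844455 + p_m*2.745123 + p_d*0.733306] = 3.031290

Answer: Price = V(0,0) = 3.0313


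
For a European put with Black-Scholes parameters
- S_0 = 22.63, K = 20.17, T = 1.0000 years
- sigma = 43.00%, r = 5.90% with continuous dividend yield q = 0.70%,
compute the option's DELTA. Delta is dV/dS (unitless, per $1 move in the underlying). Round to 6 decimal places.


Answer: Delta = -0.271164

Derivation:
d1 = 0.6035583900; d2 = 0.1735583900
phi(d1) = 0.3325118108; exp(-qT) = 0.9930244429; exp(-rT) = 0.9427067692
N(-d1) = 0.2730686421
Delta = -exp(-qT) * N(-d1) = -0.9930244429 * 0.2730686421 = -0.271164


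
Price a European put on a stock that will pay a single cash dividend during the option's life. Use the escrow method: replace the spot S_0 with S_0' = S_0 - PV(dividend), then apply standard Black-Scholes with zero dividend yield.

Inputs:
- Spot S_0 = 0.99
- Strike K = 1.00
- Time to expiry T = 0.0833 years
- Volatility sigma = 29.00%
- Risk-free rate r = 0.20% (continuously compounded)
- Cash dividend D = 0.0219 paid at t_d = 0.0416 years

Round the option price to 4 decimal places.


Answer: Price = 0.0511

Derivation:
PV(D) = D * exp(-r * t_d) = 0.0219 * 0.99991680 = 0.02189818
S_0' = S_0 - PV(D) = 0.9900 - 0.02189818 = 0.96810182
d1 = (ln(S_0'/K) + (r + sigma^2/2)*T) / (sigma*sqrt(T)) = -0.34347637
d2 = d1 - sigma*sqrt(T) = -0.42717542
exp(-rT) = 0.99983341
N(-d1) = 0.63437994; N(-d2) = 0.66537422
P = K * exp(-rT) * N(-d2) - S_0' * N(-d1) = 1.0000 * 0.99983341 * 0.66537422 - 0.96810182 * 0.63437994 = 0.0511


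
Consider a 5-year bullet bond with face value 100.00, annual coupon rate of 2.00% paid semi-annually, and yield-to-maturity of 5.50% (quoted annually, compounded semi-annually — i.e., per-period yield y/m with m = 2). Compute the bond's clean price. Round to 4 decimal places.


Coupon per period c = face * coupon_rate / m = 1.000000
Periods per year m = 2; per-period yield y/m = 0.027500
Number of cashflows N = 10
Cashflows (t years, CF_t, discount factor 1/(1+y/m)^(m*t), PV):
  t = 0.5000: CF_t = 1.000000, DF = 0.973236, PV = 0.973236
  t = 1.0000: CF_t = 1.000000, DF = 0.947188, PV = 0.947188
  t = 1.5000: CF_t = 1.000000, DF = 0.921838, PV = 0.921838
  t = 2.0000: CF_t = 1.000000, DF = 0.897166, PV = 0.897166
  t = 2.5000: CF_t = 1.000000, DF = 0.873154, PV = 0.873154
  t = 3.0000: CF_t = 1.000000, DF = 0.849785, PV = 0.849785
  t = 3.5000: CF_t = 1.000000, DF = 0.827041, PV = 0.827041
  t = 4.0000: CF_t = 1.000000, DF = 0.804906, PV = 0.804906
  t = 4.5000: CF_t = 1.000000, DF = 0.783364, PV = 0.783364
  t = 5.0000: CF_t = 101.000000, DF = 0.762398, PV = 77.002188
Price P = sum_t PV_t = 84.879867

Answer: Price = 84.8799


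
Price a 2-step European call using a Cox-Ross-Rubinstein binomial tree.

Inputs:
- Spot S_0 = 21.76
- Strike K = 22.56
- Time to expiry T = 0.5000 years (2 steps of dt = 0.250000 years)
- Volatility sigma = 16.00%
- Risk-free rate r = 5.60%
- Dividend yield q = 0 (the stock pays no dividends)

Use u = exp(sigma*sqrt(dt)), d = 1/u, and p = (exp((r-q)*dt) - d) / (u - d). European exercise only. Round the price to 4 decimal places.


Answer: Price = V(0,0) = 0.9336

Derivation:
dt = T/N = 0.250000
u = exp(sigma*sqrt(dt)) = 1.083287; d = 1/u = 0.923116
p = (exp((r-q)*dt) - d) / (u - d) = 0.568032
Discount per step: exp(-r*dt) = 0.986098
Stock lattice S(k, i) with i counting down-moves:
  k=0: S(0,0) = 21.7600
  k=1: S(1,0) = 23.5723; S(1,1) = 20.0870
  k=2: S(2,0) = 25.5356; S(2,1) = 21.7600; S(2,2) = 18.5426
Terminal payoffs V(N, i) = max(S_T - K, 0):
  V(2,0) = 2.975597; V(2,1) = 0.000000; V(2,2) = 0.000000
Backward induction: V(k, i) = exp(-r*dt) * [p * V(k+1, i) + (1-p) * V(k+1, i+1)].
  V(1,0) = exp(-r*dt) * [p*2.975597 + (1-p)*0.000000] = 1.666736
  V(1,1) = exp(-r*dt) * [p*0.000000 + (1-p)*0.000000] = 0.000000
  V(0,0) = exp(-r*dt) * [p*1.666736 + (1-p)*0.000000] = 0.933597


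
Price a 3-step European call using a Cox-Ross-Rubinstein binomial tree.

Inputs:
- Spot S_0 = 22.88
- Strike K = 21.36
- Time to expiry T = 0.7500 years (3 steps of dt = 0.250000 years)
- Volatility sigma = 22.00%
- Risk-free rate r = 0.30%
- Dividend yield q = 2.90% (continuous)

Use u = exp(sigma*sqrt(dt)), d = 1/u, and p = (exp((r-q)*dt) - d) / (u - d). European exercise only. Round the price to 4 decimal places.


dt = T/N = 0.250000
u = exp(sigma*sqrt(dt)) = 1.116278; d = 1/u = 0.895834
p = (exp((r-q)*dt) - d) / (u - d) = 0.443137
Discount per step: exp(-r*dt) = 0.999250
Stock lattice S(k, i) with i counting down-moves:
  k=0: S(0,0) = 22.8800
  k=1: S(1,0) = 25.5404; S(1,1) = 20.4967
  k=2: S(2,0) = 28.5102; S(2,1) = 22.8800; S(2,2) = 18.3616
  k=3: S(3,0) = 31.8254; S(3,1) = 25.5404; S(3,2) = 20.4967; S(3,3) = 16.4490
Terminal payoffs V(N, i) = max(S_T - K, 0):
  V(3,0) = 10.465351; V(3,1) = 4.180442; V(3,2) = 0.000000; V(3,3) = 0.000000
Backward induction: V(k, i) = exp(-r*dt) * [p * V(k+1, i) + (1-p) * V(k+1, i+1)].
  V(2,0) = exp(-r*dt) * [p*10.465351 + (1-p)*4.180442] = 6.960298
  V(2,1) = exp(-r*dt) * [p*4.180442 + (1-p)*0.000000] = 1.851121
  V(2,2) = exp(-r*dt) * [p*0.000000 + (1-p)*0.000000] = 0.000000
  V(1,0) = exp(-r*dt) * [p*6.960298 + (1-p)*1.851121] = 4.112103
  V(1,1) = exp(-r*dt) * [p*1.851121 + (1-p)*0.000000] = 0.819686
  V(0,0) = exp(-r*dt) * [p*4.112103 + (1-p)*0.819686] = 2.276971

Answer: Price = V(0,0) = 2.2770


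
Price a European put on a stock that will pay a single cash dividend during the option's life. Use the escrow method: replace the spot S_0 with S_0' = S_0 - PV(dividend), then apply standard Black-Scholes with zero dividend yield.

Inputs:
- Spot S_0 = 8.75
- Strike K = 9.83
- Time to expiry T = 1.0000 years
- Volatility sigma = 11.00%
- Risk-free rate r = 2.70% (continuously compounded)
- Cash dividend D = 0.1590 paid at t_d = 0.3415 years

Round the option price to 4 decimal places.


Answer: Price = 1.0623

Derivation:
PV(D) = D * exp(-r * t_d) = 0.1590 * 0.99082188 = 0.15754068
S_0' = S_0 - PV(D) = 8.7500 - 0.15754068 = 8.59245932
d1 = (ln(S_0'/K) + (r + sigma^2/2)*T) / (sigma*sqrt(T)) = -0.92276308
d2 = d1 - sigma*sqrt(T) = -1.03276308
exp(-rT) = 0.97336124
N(-d1) = 0.82193466; N(-d2) = 0.84914261
P = K * exp(-rT) * N(-d2) - S_0' * N(-d1) = 9.8300 * 0.97336124 * 0.84914261 - 8.59245932 * 0.82193466 = 1.0623


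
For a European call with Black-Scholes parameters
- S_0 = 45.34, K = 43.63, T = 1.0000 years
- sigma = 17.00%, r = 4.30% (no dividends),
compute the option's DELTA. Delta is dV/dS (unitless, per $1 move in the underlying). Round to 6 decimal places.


Answer: Delta = 0.713652

Derivation:
d1 = 0.5640862232; d2 = 0.3940862232
phi(d1) = 0.3402634302; exp(-qT) = 1.0000000000; exp(-rT) = 0.9579113901
N(d1) = 0.7136522732
Delta = exp(-qT) * N(d1) = 1.0000000000 * 0.7136522732 = 0.713652


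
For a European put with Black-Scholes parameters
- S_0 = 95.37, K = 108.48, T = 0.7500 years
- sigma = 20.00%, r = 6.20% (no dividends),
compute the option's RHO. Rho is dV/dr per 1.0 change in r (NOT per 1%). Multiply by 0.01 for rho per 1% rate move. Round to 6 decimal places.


d1 = -0.3885668960; d2 = -0.5617719768
phi(d1) = 0.3699340067; exp(-qT) = 1.0000000000; exp(-rT) = 0.9545645606
N(-d2) = 0.7128643063
Rho = -K*T*exp(-rT)*N(-d2) = -108.4800 * 0.7500 * 0.9545645606 * 0.7128643063 = -55.363446

Answer: Rho = -55.363446


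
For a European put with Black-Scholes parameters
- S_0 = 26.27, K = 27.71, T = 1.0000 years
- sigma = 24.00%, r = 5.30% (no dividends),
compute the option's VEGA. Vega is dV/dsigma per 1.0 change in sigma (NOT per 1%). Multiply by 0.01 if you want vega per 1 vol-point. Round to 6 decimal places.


Answer: Vega = 10.406918

Derivation:
d1 = 0.1184760201; d2 = -0.1215239799
phi(d1) = 0.3961521926; exp(-qT) = 1.0000000000; exp(-rT) = 0.9483800125
Vega = S * exp(-qT) * phi(d1) * sqrt(T) = 26.2700 * 1.0000000000 * 0.3961521926 * 1.0000000000 = 10.406918
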